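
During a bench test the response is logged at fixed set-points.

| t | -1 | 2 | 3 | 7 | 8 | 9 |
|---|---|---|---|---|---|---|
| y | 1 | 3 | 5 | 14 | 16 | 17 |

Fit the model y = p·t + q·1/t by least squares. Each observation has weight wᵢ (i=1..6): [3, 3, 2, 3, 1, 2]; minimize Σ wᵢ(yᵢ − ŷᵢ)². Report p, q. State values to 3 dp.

Setting ∂/∂p … = 0 gives: 406·p + 14·q = 773;  14·p + (1034801/254016)·q = 299/18.
(Σwᵢ·t·t = 406, Σwᵢ·t·1/t = 14, Σwᵢ·1/t·1/t = 1034801/254016, Σwᵢ·t·y = 773, Σwᵢ·1/t·y = 299/18.)
det = 406·(1034801/254016) − 14² = 26453005/18144.
p = (773·(1034801/254016) − 14·(299/18))/(26453005/18144) = 740828341/370342070; q = (406·(299/18) − 14·773)/(26453005/18144) = -73989216/26453005.

p = 2.000, q = -2.797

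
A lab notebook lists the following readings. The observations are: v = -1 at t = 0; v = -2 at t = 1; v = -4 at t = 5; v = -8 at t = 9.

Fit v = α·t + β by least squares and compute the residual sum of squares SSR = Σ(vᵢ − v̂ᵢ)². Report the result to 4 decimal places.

Entries of AᵀA: Σt·t = 107, Σt = 15, Σ1 = 4.
And Σt·v = -94, Σv = -15.
AᵀA·[α, β]ᵀ = Aᵀv becomes [[107, 15]; [15, 4]]·[α, β]ᵀ = [-94, -15]ᵀ.
det = 107·4 − 15² = 203.
α = ((-94)·4 − 15·(-15))/203 = -151/203; β = (107·(-15) − 15·(-94))/203 = -195/203.
Residuals: -8/203, -60/203, 138/203, -10/29; SSR = 136/203.

SSR = 0.6700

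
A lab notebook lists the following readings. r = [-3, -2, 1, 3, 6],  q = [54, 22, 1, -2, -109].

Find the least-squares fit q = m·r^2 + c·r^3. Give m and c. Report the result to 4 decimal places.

m = 2.9962, c = -1.0054

Entries of XᵀX: Σr^2·r^2 = 1475, Σr^2·r^3 = 7745, Σr^3·r^3 = 48179.
And Σr^2·q = -3367, Σr^3·q = -25231.
Eliminating c: 48179·(row 1) − 7745·(row 2) gives 11079000·m = 48179·(-3367) − 7745·(-25231) = 33195402, so m = 1844189/615500.
Then c = ((-25231) − 7745·(1844189/615500))/48179 = -123759/123100.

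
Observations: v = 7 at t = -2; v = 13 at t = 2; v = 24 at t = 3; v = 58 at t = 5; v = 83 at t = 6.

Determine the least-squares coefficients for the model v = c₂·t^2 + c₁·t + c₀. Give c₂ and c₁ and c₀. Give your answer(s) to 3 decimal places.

Entries of MᵀM: Σt^2·t^2 = 2034, Σt^2·t = 368, Σt^2 = 78, Σt·t = 78, Σt = 14, Σ1 = 5.
Right-hand side: Σt^2·v = 4734, Σt·v = 872, Σv = 185.
So MᵀM·[c₂, c₁, c₀]ᵀ = Mᵀv: [[2034, 368, 78]; [368, 78, 14]; [78, 14, 5]]·[c₂, c₁, c₀]ᵀ = [4734, 872, 185]ᵀ.
Inverting the 3×3 Gram matrix, [c₂, c₁, c₀]ᵀ = [23430/11659, 16035/11659, 20977/11659]ᵀ.

c₂ = 2.010, c₁ = 1.375, c₀ = 1.799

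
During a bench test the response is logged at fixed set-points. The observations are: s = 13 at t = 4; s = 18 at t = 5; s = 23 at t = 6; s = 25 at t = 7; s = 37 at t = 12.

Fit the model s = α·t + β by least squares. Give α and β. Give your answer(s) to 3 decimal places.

α = 2.840, β = 3.887

Normal-equation sums: Σt·t = 270, Σt = 34, Σ1 = 5.
Moment sums: Σt·s = 899, Σs = 116.
So MᵀM·[α, β]ᵀ = Mᵀs: [[270, 34]; [34, 5]]·[α, β]ᵀ = [899, 116]ᵀ.
Determinant 270·5 − 34² = 194.
α = (899·5 − 34·116)/194 = 551/194; β = (270·116 − 34·899)/194 = 377/97.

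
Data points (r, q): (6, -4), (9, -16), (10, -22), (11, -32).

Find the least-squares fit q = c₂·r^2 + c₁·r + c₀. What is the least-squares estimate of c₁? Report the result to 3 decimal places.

Normal-equation sums: Σr^2·r^2 = 32498, Σr^2·r = 3276, Σr^2 = 338, Σr·r = 338, Σr = 36, Σ1 = 4.
Right-hand side: Σr^2·q = -7512, Σr·q = -740, Σq = -74.
So MᵀM·[c₂, c₁, c₀]ᵀ = Mᵀq: [[32498, 3276, 338]; [3276, 338, 36]; [338, 36, 4]]·[c₂, c₁, c₀]ᵀ = [-7512, -740, -74]ᵀ.
Row-reducing yields c₂ = -155/181, c₁ = 1634/181, c₀ = -4957/181.

c₁ = 9.028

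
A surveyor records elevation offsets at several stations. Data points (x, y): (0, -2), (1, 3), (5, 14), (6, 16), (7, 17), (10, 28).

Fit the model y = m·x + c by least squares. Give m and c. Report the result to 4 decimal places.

m = 2.8329, c = -1.0259

Sums needed: Σx·x = 211, Σx = 29, Σ1 = 6.
For Aᵀy: Σx·y = 568, Σy = 76.
AᵀA·[m, c]ᵀ = Aᵀy becomes [[211, 29]; [29, 6]]·[m, c]ᵀ = [568, 76]ᵀ.
det = 211·6 − 29² = 425.
m = (568·6 − 29·76)/425 = 1204/425; c = (211·76 − 29·568)/425 = -436/425.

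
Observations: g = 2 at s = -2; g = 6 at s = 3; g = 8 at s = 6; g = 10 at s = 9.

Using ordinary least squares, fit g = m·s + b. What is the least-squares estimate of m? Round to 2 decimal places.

m = 0.73

Normal-equation sums: Σs·s = 130, Σs = 16, Σ1 = 4.
Moment sums: Σs·g = 152, Σg = 26.
det = 130·4 − 16² = 264.
m = (152·4 − 16·26)/264 = 8/11; b = (130·26 − 16·152)/264 = 79/22.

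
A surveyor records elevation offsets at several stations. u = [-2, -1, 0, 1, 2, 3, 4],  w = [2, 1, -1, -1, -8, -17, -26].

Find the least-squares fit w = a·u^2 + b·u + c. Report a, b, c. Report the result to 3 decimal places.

a = -1.060, b = -2.417, c = 0.571

Normal-equation sums: Σu^2·u^2 = 371, Σu^2·u = 91, Σu^2 = 35, Σu·u = 35, Σu = 7, Σ1 = 7.
And Σu^2·w = -593, Σu·w = -177, Σw = -50.
Inverting the 3×3 Gram matrix, [a, b, c]ᵀ = [-89/84, -29/12, 4/7]ᵀ.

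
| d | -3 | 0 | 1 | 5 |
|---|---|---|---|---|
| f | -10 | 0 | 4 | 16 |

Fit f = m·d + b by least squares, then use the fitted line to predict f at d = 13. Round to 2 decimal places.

f̂ = 42.34

The normal system AᵀA·[m, b]ᵀ = Aᵀf is [[35, 3]; [3, 4]]·[m, b]ᵀ = [114, 10]ᵀ.
Eliminating b: 4·(row 1) − 3·(row 2) gives 131·m = 4·114 − 3·10 = 426, so m = 426/131.
Then b = (10 − 3·(426/131))/4 = 8/131.
At d = 13: f̂ = (426/131)·(13) + (8/131)·(1) = 5546/131.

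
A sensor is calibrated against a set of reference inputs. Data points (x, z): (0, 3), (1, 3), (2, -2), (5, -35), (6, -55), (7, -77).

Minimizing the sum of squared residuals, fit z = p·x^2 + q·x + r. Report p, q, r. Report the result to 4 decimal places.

p = -1.8487, q = 1.5071, r = 2.9918

With design matrix A, AᵀA = [[4339, 693, 115]; [693, 115, 21]; [115, 21, 6]] and Aᵀz = [-6633, -1045, -163]ᵀ.
Solving the 3×3 system (Gaussian elimination) gives p = -281/152, q = 19013/12616, r = 4718/1577.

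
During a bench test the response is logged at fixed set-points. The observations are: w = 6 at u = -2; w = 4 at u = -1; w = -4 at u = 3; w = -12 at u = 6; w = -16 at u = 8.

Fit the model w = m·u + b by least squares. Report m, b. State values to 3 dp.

m = -2.225, b = 1.829

Entries of XᵀX: Σu·u = 114, Σu = 14, Σ1 = 5.
Right-hand side: Σu·w = -228, Σw = -22.
Normal equations: [[114, 14]; [14, 5]]·[m, b]ᵀ = [-228, -22]ᵀ.
det = 114·5 − 14² = 374.
m = ((-228)·5 − 14·(-22))/374 = -416/187; b = (114·(-22) − 14·(-228))/374 = 342/187.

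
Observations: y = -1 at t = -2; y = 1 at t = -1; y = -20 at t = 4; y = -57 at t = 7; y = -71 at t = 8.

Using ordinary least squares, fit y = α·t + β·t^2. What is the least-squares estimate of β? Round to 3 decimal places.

Forming XᵀX = [[134, 910]; [910, 6770]] and Xᵀy = [-1046, -7660]ᵀ gives XᵀX·[α, β]ᵀ = Xᵀy.
Eliminating β: 6770·(row 1) − 910·(row 2) gives 79080·α = 6770·(-1046) − 910·(-7660) = -110820, so α = -1847/1318.
Then β = ((-7660) − 910·(-1847/1318))/6770 = -1243/1318.

β = -0.943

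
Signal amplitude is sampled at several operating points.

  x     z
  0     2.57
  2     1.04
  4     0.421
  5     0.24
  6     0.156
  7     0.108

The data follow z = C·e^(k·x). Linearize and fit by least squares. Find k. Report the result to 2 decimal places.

k = -0.46

Let Y = ln z. Fitting Y = k·x + ln C by least squares:
Sums: Σx = 24.0000, Σ(x)² = 130.0000, Σln z = -5.3926, Σx·ln z = -37.2444.
Normal system: [[130.0000, 24.0000]; [24.0000, 6]]·[k, ln C]ᵀ = [-37.2444, -5.3926]ᵀ.
Slope k = (n·Σx·ln z − Σx·Σln z)/(n·Σ(x)² − (Σx)²) = (6·-37.2444 − 24.0000·-5.3926)/204.0000 = -0.46100; ln C = (Σln z − k·Σx)/n = 0.94521.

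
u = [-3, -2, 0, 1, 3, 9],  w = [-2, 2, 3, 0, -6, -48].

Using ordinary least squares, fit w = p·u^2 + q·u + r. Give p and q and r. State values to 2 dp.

Sums needed: Σu^2·u^2 = 6740, Σu^2·u = 722, Σu^2 = 104, Σu·u = 104, Σu = 8, Σ1 = 6.
For Mᵀw: Σu^2·w = -3952, Σu·w = -448, Σw = -51.
Solving the 3×3 system (Gaussian elimination) gives p = -22/41, q = -206/287, r = 1009/574.

p = -0.54, q = -0.72, r = 1.76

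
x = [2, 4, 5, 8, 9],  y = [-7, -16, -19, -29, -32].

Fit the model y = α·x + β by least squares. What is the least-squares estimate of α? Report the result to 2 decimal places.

α = -3.50

Forming AᵀA = [[190, 28]; [28, 5]] and Aᵀy = [-693, -103]ᵀ gives AᵀA·[α, β]ᵀ = Aᵀy.
det = 190·5 − 28² = 166.
α = ((-693)·5 − 28·(-103))/166 = -7/2; β = (190·(-103) − 28·(-693))/166 = -1.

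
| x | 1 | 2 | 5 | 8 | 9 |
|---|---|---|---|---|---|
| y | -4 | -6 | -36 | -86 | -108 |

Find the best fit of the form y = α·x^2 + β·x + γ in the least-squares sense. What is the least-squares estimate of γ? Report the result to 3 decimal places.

From the data, Σx^2·x^2 = 11299, Σx^2·x = 1375, Σx^2 = 175, Σx·x = 175, Σx = 25, Σ1 = 5.
Moment sums: Σx^2·y = -15180, Σx·y = -1856, Σy = -240.
Normal equations: [[11299, 1375, 175]; [1375, 175, 25]; [175, 25, 5]]·[α, β, γ]ᵀ = [-15180, -1856, -240]ᵀ.
Solving the 3×3 system (Gaussian elimination) gives α = -110/87, β = -1036/2175, γ = -198/145.

γ = -1.366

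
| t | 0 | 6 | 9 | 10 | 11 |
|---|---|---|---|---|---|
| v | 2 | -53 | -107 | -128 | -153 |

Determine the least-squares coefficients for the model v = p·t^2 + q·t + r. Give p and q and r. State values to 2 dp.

With design matrix A, AᵀA = [[32498, 3276, 338]; [3276, 338, 36]; [338, 36, 5]] and Aᵀv = [-41888, -4244, -439]ᵀ.
Solving the 3×3 system (Gaussian elimination) gives p = -62233/63399, q = -68734/21133, r = 125173/63399.

p = -0.98, q = -3.25, r = 1.97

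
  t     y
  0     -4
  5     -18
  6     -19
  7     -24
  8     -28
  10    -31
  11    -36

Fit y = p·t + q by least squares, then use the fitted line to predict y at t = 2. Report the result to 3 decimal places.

With design matrix M, MᵀM = [[395, 47]; [47, 7]] and Mᵀy = [-1302, -160]ᵀ.
det = 395·7 − 47² = 556.
p = ((-1302)·7 − 47·(-160))/556 = -797/278; q = (395·(-160) − 47·(-1302))/556 = -1003/278.
At t = 2: ŷ = (-797/278)·(2) + (-1003/278)·(1) = -2597/278.

ŷ = -9.342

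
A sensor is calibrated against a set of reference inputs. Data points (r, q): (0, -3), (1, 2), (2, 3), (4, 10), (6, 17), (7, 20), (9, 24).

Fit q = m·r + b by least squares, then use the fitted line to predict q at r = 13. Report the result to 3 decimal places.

The normal equations are: 187·m + 29·b = 506;  29·m + 7·b = 73.
Eliminating b: 7·(row 1) − 29·(row 2) gives 468·m = 7·506 − 29·73 = 1425, so m = 475/156.
Then b = (73 − 29·(475/156))/7 = -341/156.
At r = 13: q̂ = (475/156)·(13) + (-341/156)·(1) = 2917/78.

q̂ = 37.397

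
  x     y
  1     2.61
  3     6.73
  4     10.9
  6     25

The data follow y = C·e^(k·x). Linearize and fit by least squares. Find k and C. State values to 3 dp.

With ln yᵢ as the transformed response and xᵢ as the regressor:
XᵀX = [[62.0000, 14.0000]; [14.0000, 4]], rhs = [35.5474, 8.4736]ᵀ  (here Σx = 14.0000, Σ(x)² = 62.0000, Σln y = 8.4736, Σx·ln y = 35.5474).
Slope k = (n·Σx·ln y − Σx·Σln y)/(n·Σ(x)² − (Σx)²) = (4·35.5474 − 14.0000·8.4736)/52.0000 = 0.45307; ln C = (Σln y − k·Σx)/n = 0.53265, so C = exp(0.53265) = 1.70343.

k = 0.453, C = 1.703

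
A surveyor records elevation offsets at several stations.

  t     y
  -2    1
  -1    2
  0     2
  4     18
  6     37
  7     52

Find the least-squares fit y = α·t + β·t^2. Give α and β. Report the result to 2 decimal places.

α = 0.77, β = 0.93

The normal system AᵀA·[α, β]ᵀ = Aᵀy is [[106, 614]; [614, 3970]]·[α, β]ᵀ = [654, 4174]ᵀ.
Δ = 106·3970 − 614² = 43824.
α = (654·3970 − 614·4174)/43824 = 4193/5478; β = (106·4174 − 614·654)/43824 = 5111/5478.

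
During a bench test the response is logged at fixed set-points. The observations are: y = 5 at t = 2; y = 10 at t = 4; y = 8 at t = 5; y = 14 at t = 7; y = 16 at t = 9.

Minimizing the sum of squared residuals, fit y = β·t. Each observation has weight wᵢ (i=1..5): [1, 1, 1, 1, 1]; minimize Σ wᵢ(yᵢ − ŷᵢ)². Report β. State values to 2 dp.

With design matrix A, AᵀWA = [[175]] and AᵀWy = [332]ᵀ.
β = 332/175 = 1.89714.

β = 1.90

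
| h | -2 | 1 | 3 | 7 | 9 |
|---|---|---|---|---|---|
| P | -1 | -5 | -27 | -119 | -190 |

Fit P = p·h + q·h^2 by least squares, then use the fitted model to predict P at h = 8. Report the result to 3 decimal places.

Forming MᵀM = [[144, 1092]; [1092, 9060]] and MᵀP = [-2627, -21473]ᵀ gives MᵀM·[p, q]ᵀ = MᵀP.
Determinant 144·9060 − 1092² = 112176.
p = ((-2627)·9060 − 1092·(-21473))/112176 = -14671/4674; q = (144·(-21473) − 1092·(-2627))/112176 = -18619/9348.
At h = 8: P̂ = (-14671/4674)·(8) + (-18619/9348)·(64) = -356588/2337.

P̂ = -152.584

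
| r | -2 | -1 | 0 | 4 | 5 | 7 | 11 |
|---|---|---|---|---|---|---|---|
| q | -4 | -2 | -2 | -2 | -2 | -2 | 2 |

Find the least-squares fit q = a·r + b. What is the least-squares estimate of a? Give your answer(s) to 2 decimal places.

a = 0.31

Entries of AᵀA: Σr·r = 216, Σr = 24, Σ1 = 7.
Moment sums: Σr·q = 0, Σq = -12.
Normal equations: [[216, 24]; [24, 7]]·[a, b]ᵀ = [0, -12]ᵀ.
Eliminating b: 7·(row 1) − 24·(row 2) gives 936·a = 7·0 − 24·(-12) = 288, so a = 4/13.
Then b = ((-12) − 24·(4/13))/7 = -36/13.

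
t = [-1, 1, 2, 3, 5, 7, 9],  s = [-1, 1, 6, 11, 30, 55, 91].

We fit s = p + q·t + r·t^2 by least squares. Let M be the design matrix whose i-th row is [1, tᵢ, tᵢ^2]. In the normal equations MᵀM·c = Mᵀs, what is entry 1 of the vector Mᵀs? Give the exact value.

Entry 1 ↔ basis 1, so (Mᵀs)_{1} = Σᵢ sᵢ = (1)·(-1) + (1)·(1) + (1)·(6) + (1)·(11) + (1)·(30) + (1)·(55) + (1)·(91) = 193.

193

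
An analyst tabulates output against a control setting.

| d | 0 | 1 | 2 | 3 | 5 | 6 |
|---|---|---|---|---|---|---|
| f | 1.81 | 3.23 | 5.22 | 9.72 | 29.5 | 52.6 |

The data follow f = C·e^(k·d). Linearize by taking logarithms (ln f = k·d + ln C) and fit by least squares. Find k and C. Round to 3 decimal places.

k = 0.561, C = 1.793

With ln fᵢ as the transformed response and dᵢ as the regressor:
Over the data: Σd = 17.0000, Σ(d)² = 75.0000, Σln f = 13.0396, Σd·ln f = 51.9983.
Normal system: [[75.0000, 17.0000]; [17.0000, 6]]·[k, ln C]ᵀ = [51.9983, 13.0396]ᵀ.
Solving (det = 161.0000): k = 0.56097, ln C = 0.58385, so C = exp(0.58385) = 1.79292.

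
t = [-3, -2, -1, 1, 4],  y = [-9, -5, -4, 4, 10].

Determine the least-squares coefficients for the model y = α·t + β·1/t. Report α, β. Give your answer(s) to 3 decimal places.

α = 2.514, β = 1.416

The normal equations are: 31·α + 5·β = 85;  5·α + (349/144)·β = 16.
Δ = 31·(349/144) − 5² = 7219/144.
α = (85·(349/144) − 5·16)/(7219/144) = 18145/7219; β = (31·16 − 5·85)/(7219/144) = 10224/7219.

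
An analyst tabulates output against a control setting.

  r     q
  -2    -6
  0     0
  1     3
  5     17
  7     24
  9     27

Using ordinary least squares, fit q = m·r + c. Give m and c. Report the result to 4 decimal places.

From the data, Σr·r = 160, Σr = 20, Σ1 = 6.
For Mᵀq: Σr·q = 511, Σq = 65.
Normal equations: [[160, 20]; [20, 6]]·[m, c]ᵀ = [511, 65]ᵀ.
Eliminating c: 6·(row 1) − 20·(row 2) gives 560·m = 6·511 − 20·65 = 1766, so m = 883/280.
Then c = (65 − 20·(883/280))/6 = 9/28.

m = 3.1536, c = 0.3214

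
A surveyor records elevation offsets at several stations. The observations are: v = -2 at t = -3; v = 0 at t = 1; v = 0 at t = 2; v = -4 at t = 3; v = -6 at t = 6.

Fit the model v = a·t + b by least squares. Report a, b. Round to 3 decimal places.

With design matrix M, MᵀM = [[59, 9]; [9, 5]] and Mᵀv = [-42, -12]ᵀ.
Δ = 59·5 − 9² = 214.
a = ((-42)·5 − 9·(-12))/214 = -51/107; b = (59·(-12) − 9·(-42))/214 = -165/107.

a = -0.477, b = -1.542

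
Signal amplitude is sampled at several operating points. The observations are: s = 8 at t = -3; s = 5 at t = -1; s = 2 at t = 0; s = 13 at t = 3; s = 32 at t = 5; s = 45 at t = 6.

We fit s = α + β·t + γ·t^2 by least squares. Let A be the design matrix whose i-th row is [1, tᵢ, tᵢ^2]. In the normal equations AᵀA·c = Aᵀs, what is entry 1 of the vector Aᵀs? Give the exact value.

105

Entry 1 ↔ basis 1, so (Aᵀs)_{1} = Σᵢ sᵢ = (1)·(8) + (1)·(5) + (1)·(2) + (1)·(13) + (1)·(32) + (1)·(45) = 105.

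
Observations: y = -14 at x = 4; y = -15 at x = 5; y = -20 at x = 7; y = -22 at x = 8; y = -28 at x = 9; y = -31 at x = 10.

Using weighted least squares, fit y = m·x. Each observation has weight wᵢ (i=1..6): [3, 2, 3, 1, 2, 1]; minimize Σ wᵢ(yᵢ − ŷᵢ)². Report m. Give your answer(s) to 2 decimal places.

AᵀWA·[m]ᵀ = AᵀWy reads: 571·m = -1728.
Hence m = -1728 / 571 ≈ -3.02627.

m = -3.03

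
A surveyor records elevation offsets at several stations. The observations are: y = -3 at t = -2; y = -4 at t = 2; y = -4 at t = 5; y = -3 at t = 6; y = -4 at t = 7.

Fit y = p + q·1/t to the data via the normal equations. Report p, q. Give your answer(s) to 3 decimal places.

p = -3.498, q = -1.002

Sums needed: Σ1 = 5, Σ1/t = 107/210, Σ1/t·1/t = 25939/44100.
Right-hand side: Σy = -18, Σ1/t·y = -83/35.
Determinant 5·(25939/44100) − (107/210)² = 59123/22050.
p = ((-18)·(25939/44100) − (107/210)·(-83/35))/(59123/22050) = -206808/59123; q = (5·(-83/35) − (107/210)·(-18))/(59123/22050) = -59220/59123.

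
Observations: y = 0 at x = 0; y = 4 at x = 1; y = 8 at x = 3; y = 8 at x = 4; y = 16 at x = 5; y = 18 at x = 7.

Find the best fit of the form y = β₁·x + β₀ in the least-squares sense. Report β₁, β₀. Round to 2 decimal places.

β₁ = 2.58, β₀ = 0.40

From the data, Σx·x = 100, Σx = 20, Σ1 = 6.
Right-hand side: Σx·y = 266, Σy = 54.
Eliminating β₀: 6·(row 1) − 20·(row 2) gives 200·β₁ = 6·266 − 20·54 = 516, so β₁ = 129/50.
Then β₀ = (54 − 20·(129/50))/6 = 2/5.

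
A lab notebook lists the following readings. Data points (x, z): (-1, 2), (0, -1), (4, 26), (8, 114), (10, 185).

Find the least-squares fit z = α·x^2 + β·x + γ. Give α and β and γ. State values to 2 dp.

α = 1.99, β = -1.38, γ = -1.10

Forming AᵀA = [[14353, 1575, 181]; [1575, 181, 21]; [181, 21, 5]] and Aᵀz = [26214, 2864, 326]ᵀ gives AᵀA·[α, β, γ]ᵀ = Aᵀz.
Inverting the 3×3 Gram matrix, [α, β, γ]ᵀ = [149431/75019, -14806/10717, -82867/75019]ᵀ.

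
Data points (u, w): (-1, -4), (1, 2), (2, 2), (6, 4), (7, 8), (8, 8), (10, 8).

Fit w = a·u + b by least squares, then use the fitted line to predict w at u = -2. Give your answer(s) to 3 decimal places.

ŵ = -2.888

Sums needed: Σu·u = 255, Σu = 33, Σ1 = 7.
Right-hand side: Σu·w = 234, Σw = 28.
XᵀX·[a, b]ᵀ = Xᵀw becomes [[255, 33]; [33, 7]]·[a, b]ᵀ = [234, 28]ᵀ.
Eliminating b: 7·(row 1) − 33·(row 2) gives 696·a = 7·234 − 33·28 = 714, so a = 119/116.
Then b = (28 − 33·(119/116))/7 = -97/116.
At u = -2: ŵ = (119/116)·(-2) + (-97/116)·(1) = -335/116.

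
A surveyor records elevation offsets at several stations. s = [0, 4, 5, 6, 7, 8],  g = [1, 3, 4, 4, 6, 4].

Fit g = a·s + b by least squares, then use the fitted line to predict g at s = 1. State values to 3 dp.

ĝ = 1.667

AᵀA·[a, b]ᵀ = Aᵀg reads: 190·a + 30·b = 130;  30·a + 6·b = 22.
det = 190·6 − 30² = 240.
a = (130·6 − 30·22)/240 = 1/2; b = (190·22 − 30·130)/240 = 7/6.
At s = 1: ĝ = (1/2)·(1) + (7/6)·(1) = 5/3.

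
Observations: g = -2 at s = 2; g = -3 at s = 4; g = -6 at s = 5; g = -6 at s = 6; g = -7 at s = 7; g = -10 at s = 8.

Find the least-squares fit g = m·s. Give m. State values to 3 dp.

Entries of AᵀA: Σs·s = 194.
Right-hand side: Σs·g = -211.
So AᵀA·[m]ᵀ = Aᵀg: [[194]]·[m]ᵀ = [-211]ᵀ.
m = (-211)/194 = -1.08763.

m = -1.088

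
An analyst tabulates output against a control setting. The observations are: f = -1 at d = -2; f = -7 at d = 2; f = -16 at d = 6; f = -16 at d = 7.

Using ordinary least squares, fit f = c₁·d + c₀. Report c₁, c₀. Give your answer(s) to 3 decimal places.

AᵀA·[c₁, c₀]ᵀ = Aᵀf reads: 93·c₁ + 13·c₀ = -220;  13·c₁ + 4·c₀ = -40.
Eliminating c₀: 4·(row 1) − 13·(row 2) gives 203·c₁ = 4·(-220) − 13·(-40) = -360, so c₁ = -360/203.
Then c₀ = ((-40) − 13·(-360/203))/4 = -860/203.

c₁ = -1.773, c₀ = -4.236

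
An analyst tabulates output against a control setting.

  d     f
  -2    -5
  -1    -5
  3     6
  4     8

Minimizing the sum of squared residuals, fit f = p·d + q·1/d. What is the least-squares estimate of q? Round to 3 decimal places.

Sums needed: Σd·d = 30, Σd·1/d = 4, Σ1/d·1/d = 205/144.
Moment sums: Σd·f = 65, Σ1/d·f = 23/2.
Normal equations: [[30, 4]; [4, 205/144]]·[p, q]ᵀ = [65, 23/2]ᵀ.
Eliminating q: (205/144)·(row 1) − 4·(row 2) gives (641/24)·p = (205/144)·65 − 4·(23/2) = 6701/144, so p = 6701/3846.
Then q = ((23/2) − 4·(6701/3846))/(205/144) = 2040/641.

q = 3.183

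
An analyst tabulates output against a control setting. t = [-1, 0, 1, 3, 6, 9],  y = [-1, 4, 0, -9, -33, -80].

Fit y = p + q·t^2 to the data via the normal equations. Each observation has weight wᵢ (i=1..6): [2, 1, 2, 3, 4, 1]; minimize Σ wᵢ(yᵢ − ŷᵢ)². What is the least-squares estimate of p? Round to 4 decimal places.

p = 1.0625

Setting ∂/∂p … = 0 gives: 13·p + 256·q = -237;  256·p + 11992·q = -11477.
det = 13·11992 − 256² = 90360.
p = ((-237)·11992 − 256·(-11477))/90360 = 12001/11295; q = (13·(-11477) − 256·(-237))/90360 = -88529/90360.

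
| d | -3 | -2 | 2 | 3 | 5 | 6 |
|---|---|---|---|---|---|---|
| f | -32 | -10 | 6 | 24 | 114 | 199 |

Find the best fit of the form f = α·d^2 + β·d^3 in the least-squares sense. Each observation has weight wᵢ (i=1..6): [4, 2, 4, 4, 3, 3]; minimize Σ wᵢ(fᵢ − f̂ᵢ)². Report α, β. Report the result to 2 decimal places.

With design matrix X, XᵀWX = [[6507, 32767]; [32767, 193059]] and XᵀWf = [29770, 178102]ᵀ.
Eliminating β: 193059·(row 1) − 32767·(row 2) gives 182558624·α = 193059·29770 − 32767·178102 = -88501804, so α = -22125451/45639656.
Then β = (178102 − 32767·(-22125451/45639656))/193059 = 45859031/45639656.

α = -0.48, β = 1.00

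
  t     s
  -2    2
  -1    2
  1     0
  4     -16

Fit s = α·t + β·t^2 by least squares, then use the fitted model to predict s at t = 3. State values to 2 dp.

ŝ = -10.25

With design matrix M, MᵀM = [[22, 56]; [56, 274]] and Mᵀs = [-70, -246]ᵀ.
Δ = 22·274 − 56² = 2892.
α = ((-70)·274 − 56·(-246))/2892 = -1351/723; β = (22·(-246) − 56·(-70))/2892 = -373/723.
At t = 3: ŝ = (-1351/723)·(3) + (-373/723)·(9) = -2470/241.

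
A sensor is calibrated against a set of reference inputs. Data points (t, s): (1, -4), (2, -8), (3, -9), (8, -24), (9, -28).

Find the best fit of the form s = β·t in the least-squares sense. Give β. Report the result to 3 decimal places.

β = -3.088

AᵀA·[β]ᵀ = Aᵀs reads: 159·β = -491.
(Σt·t = 159, Σt·s = -491.)
β = (-491)/159 = -3.08805.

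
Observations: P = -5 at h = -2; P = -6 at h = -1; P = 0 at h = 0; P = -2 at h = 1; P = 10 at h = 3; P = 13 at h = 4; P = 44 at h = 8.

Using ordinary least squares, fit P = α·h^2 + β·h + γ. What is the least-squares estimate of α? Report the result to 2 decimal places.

α = 0.43

From the data, Σh^2·h^2 = 4451, Σh^2·h = 595, Σh^2 = 95, Σh·h = 95, Σh = 13, Σ1 = 7.
For XᵀP: Σh^2·P = 3086, Σh·P = 448, ΣP = 54.
Inverting the 3×3 Gram matrix, [α, β, γ]ᵀ = [951/2191, 5134/2191, -5539/2191]ᵀ.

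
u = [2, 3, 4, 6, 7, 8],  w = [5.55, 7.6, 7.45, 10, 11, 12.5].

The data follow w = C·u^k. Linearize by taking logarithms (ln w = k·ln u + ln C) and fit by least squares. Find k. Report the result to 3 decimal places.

k = 0.547

Taking logs, ln w = k·ln u + ln C, so regress ln w on ln u.
Over the data: Σln u = 8.9952, Σ(ln u)² = 14.9303, Σln w = 12.9764, Σln u·ln w = 20.2439.
Normal system: [[14.9303, 8.9952]; [8.9952, 6]]·[k, ln C]ᵀ = [20.2439, 12.9764]ᵀ.
Solving (det = 8.6686): k = 0.54667, ln C = 1.34316.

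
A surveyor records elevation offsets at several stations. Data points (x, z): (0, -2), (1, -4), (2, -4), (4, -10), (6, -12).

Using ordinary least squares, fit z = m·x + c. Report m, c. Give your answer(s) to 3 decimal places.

Compute the Gram sums: Σx·x = 57, Σx = 13, Σ1 = 5.
Moment sums: Σx·z = -124, Σz = -32.
So MᵀM·[m, c]ᵀ = Mᵀz: [[57, 13]; [13, 5]]·[m, c]ᵀ = [-124, -32]ᵀ.
Eliminating c: 5·(row 1) − 13·(row 2) gives 116·m = 5·(-124) − 13·(-32) = -204, so m = -51/29.
Then c = ((-32) − 13·(-51/29))/5 = -53/29.

m = -1.759, c = -1.828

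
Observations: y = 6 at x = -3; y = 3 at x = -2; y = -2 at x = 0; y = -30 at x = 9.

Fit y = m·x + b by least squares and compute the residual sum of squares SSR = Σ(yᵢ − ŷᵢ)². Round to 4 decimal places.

SSR = 0.7389

Sums needed: Σx·x = 94, Σx = 4, Σ1 = 4.
For Aᵀy: Σx·y = -294, Σy = -23.
Normal equations: [[94, 4]; [4, 4]]·[m, b]ᵀ = [-294, -23]ᵀ.
det = 94·4 − 4² = 360.
m = ((-294)·4 − 4·(-23))/360 = -271/90; b = (94·(-23) − 4·(-294))/360 = -493/180.
Residuals: -53/180, -17/60, 133/180, -29/180; SSR = 133/180.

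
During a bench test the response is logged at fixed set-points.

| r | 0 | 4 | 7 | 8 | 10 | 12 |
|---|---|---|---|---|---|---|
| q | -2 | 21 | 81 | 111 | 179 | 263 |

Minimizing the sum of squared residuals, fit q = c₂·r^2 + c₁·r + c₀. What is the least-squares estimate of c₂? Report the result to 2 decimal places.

c₂ = 2.03

Entries of MᵀM: Σr^2·r^2 = 37489, Σr^2·r = 3647, Σr^2 = 373, Σr·r = 373, Σr = 41, Σ1 = 6.
For Mᵀq: Σr^2·q = 67181, Σr·q = 6485, Σq = 653.
Inverting the 3×3 Gram matrix, [c₂, c₁, c₀]ᵀ = [740023/364872, -803519/364872, -133969/60812]ᵀ.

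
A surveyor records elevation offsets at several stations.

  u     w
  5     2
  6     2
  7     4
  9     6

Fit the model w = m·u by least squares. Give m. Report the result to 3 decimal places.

The normal system MᵀM·[m]ᵀ = Mᵀw is [[191]]·[m]ᵀ = [104]ᵀ.
Hence m = 104 / 191 ≈ 0.544503.

m = 0.545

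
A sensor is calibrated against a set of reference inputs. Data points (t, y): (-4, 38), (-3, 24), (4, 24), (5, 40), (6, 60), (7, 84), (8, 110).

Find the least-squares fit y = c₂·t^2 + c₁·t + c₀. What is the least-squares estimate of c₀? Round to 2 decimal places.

c₀ = 0.54

Sums needed: Σt^2·t^2 = 9011, Σt^2·t = 1169, Σt^2 = 215, Σt·t = 215, Σt = 23, Σ1 = 7.
And Σt^2·y = 15524, Σt·y = 1900, Σy = 380.
So XᵀX·[c₂, c₁, c₀]ᵀ = Xᵀy: [[9011, 1169, 215]; [1169, 215, 23]; [215, 23, 7]]·[c₂, c₁, c₀]ᵀ = [15524, 1900, 380]ᵀ.
Row-reducing yields c₂ = 412696/212961, c₁ = -374188/212961, c₀ = 38184/70987.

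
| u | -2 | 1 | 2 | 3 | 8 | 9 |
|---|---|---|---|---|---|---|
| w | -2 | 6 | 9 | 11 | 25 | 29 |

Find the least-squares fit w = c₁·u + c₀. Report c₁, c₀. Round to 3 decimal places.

c₁ = 2.782, c₀ = 3.263

Forming AᵀA = [[163, 21]; [21, 6]] and Aᵀw = [522, 78]ᵀ gives AᵀA·[c₁, c₀]ᵀ = Aᵀw.
Eliminating c₀: 6·(row 1) − 21·(row 2) gives 537·c₁ = 6·522 − 21·78 = 1494, so c₁ = 498/179.
Then c₀ = (78 − 21·(498/179))/6 = 584/179.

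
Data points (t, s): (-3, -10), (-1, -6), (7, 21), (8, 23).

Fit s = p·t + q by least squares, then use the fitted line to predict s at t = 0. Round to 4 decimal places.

From the data, Σt·t = 123, Σt = 11, Σ1 = 4.
Moment sums: Σt·s = 367, Σs = 28.
So AᵀA·[p, q]ᵀ = Aᵀs: [[123, 11]; [11, 4]]·[p, q]ᵀ = [367, 28]ᵀ.
Δ = 123·4 − 11² = 371.
p = (367·4 − 11·28)/371 = 1160/371; q = (123·28 − 11·367)/371 = -593/371.
At t = 0: ŝ = (1160/371)·(0) + (-593/371)·(1) = -593/371.

ŝ = -1.5984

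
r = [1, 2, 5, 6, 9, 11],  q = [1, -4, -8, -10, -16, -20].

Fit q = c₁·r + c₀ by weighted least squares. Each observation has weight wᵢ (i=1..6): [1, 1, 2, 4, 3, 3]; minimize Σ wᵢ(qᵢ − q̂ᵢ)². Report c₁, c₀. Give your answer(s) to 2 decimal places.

Forming XᵀWX = [[805, 97]; [97, 14]] and XᵀWq = [-1419, -167]ᵀ gives XᵀWX·[c₁, c₀]ᵀ = XᵀWq.
Δ = 805·14 − 97² = 1861.
c₁ = ((-1419)·14 − 97·(-167))/1861 = -3667/1861; c₀ = (805·(-167) − 97·(-1419))/1861 = 3208/1861.

c₁ = -1.97, c₀ = 1.72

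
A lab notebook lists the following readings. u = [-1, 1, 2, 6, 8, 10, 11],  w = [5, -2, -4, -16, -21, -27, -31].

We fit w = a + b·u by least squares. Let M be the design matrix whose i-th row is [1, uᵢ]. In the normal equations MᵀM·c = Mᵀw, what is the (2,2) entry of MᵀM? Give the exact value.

Row 2 ↔ basis u, column 2 ↔ basis u, so (MᵀM)_{2,2} = Σᵢ (u)·(u) = (-1)·(-1) + (1)·(1) + (2)·(2) + (6)·(6) + (8)·(8) + (10)·(10) + (11)·(11) = 327.

327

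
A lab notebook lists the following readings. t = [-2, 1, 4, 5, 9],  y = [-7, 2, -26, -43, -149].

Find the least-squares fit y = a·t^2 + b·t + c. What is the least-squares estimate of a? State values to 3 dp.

a = -1.954

From the data, Σt^2·t^2 = 7459, Σt^2·t = 911, Σt^2 = 127, Σt·t = 127, Σt = 17, Σ1 = 5.
For Mᵀy: Σt^2·y = -13586, Σt·y = -1644, Σy = -223.
Normal equations: [[7459, 911, 127]; [911, 127, 17]; [127, 17, 5]]·[a, b, c]ᵀ = [-13586, -1644, -223]ᵀ.
Inverting the 3×3 Gram matrix, [a, b, c]ᵀ = [-23791/12174, 8915/12174, 5170/2029]ᵀ.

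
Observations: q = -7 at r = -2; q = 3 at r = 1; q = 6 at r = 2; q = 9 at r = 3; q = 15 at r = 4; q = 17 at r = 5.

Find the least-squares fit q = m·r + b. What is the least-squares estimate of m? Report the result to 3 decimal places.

With design matrix X, XᵀX = [[59, 13]; [13, 6]] and Xᵀq = [201, 43]ᵀ.
Eliminating b: 6·(row 1) − 13·(row 2) gives 185·m = 6·201 − 13·43 = 647, so m = 647/185.
Then b = (43 − 13·(647/185))/6 = -76/185.

m = 3.497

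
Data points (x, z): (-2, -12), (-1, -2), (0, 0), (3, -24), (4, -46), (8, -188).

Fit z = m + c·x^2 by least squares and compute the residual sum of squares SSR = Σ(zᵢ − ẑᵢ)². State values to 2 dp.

Forming AᵀA = [[6, 94]; [94, 4450]] and Aᵀz = [-272, -13034]ᵀ gives AᵀA·[m, c]ᵀ = Aᵀz.
Determinant 6·4450 − 94² = 17864.
m = ((-272)·4450 − 94·(-13034))/17864 = 3699/4466; c = (6·(-13034) − 94·(-272))/17864 = -13159/4466.
Residuals: -665/638, 24/203, -3699/4466, 3774/2233, 1409/4466, -39/154; SSR = 10733/2233.

SSR = 4.81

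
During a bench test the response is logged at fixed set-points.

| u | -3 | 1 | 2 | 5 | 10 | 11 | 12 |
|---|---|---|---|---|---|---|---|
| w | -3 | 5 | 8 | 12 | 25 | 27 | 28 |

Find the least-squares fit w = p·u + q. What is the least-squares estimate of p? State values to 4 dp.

AᵀA·[p, q]ᵀ = Aᵀw reads: 404·p + 38·q = 973;  38·p + 7·q = 102.
Eliminating q: 7·(row 1) − 38·(row 2) gives 1384·p = 7·973 − 38·102 = 2935, so p = 2935/1384.
Then q = (102 − 38·(2935/1384))/7 = 2117/692.

p = 2.1207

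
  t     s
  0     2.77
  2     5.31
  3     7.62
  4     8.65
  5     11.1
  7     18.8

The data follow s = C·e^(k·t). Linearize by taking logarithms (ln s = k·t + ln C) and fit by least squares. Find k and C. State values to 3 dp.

Taking logs, ln s = k·t + ln C, so regress ln s on t.
AᵀA = [[103.0000, 21.0000]; [21.0000, 6]], rhs = [50.6335, 12.2176]ᵀ  (here Σt = 21.0000, Σ(t)² = 103.0000, Σln s = 12.2176, Σt·ln s = 50.6335).
Slope k = (n·Σt·ln s − Σt·Σln s)/(n·Σ(t)² − (Σt)²) = (6·50.6335 − 21.0000·12.2176)/177.0000 = 0.26685; ln C = (Σln s − k·Σt)/n = 1.10230, so C = exp(1.10230) = 3.01109.

k = 0.267, C = 3.011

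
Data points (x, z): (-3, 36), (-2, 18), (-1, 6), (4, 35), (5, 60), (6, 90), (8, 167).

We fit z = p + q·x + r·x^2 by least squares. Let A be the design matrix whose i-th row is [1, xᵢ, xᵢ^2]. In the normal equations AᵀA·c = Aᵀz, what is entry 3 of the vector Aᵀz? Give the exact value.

16390

Entry 3 ↔ basis x^2, so (Aᵀz)_{3} = Σᵢ (x^2)·zᵢ = (9)·(36) + (4)·(18) + (1)·(6) + (16)·(35) + (25)·(60) + (36)·(90) + (64)·(167) = 16390.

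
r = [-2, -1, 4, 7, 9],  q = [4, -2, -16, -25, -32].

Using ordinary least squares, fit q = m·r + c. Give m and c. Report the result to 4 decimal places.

Compute the Gram sums: Σr·r = 151, Σr = 17, Σ1 = 5.
Moment sums: Σr·q = -533, Σq = -71.
Determinant 151·5 − 17² = 466.
m = ((-533)·5 − 17·(-71))/466 = -729/233; c = (151·(-71) − 17·(-533))/466 = -830/233.

m = -3.1288, c = -3.5622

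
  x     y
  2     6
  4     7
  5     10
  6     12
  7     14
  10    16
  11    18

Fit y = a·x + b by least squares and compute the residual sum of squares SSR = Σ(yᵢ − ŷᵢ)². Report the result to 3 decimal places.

Entries of MᵀM: Σx·x = 351, Σx = 45, Σ1 = 7.
And Σx·y = 618, Σy = 83.
MᵀM·[a, b]ᵀ = Mᵀy becomes [[351, 45]; [45, 7]]·[a, b]ᵀ = [618, 83]ᵀ.
Δ = 351·7 − 45² = 432.
a = (618·7 − 45·83)/432 = 197/144; b = (351·83 − 45·618)/432 = 49/16.
Residuals: 29/144, -221/144, 7/72, 35/48, 49/36, -107/144, -1/9; SSR = 257/48.

SSR = 5.354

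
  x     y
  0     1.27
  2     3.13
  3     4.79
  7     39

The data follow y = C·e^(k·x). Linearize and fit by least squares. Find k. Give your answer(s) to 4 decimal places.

With ln yᵢ as the transformed response and xᵢ as the regressor:
Σx = 12.0000, Σ(x)² = 62.0000, Σln y = 6.6101, Σx·ln y = 32.6266.
Equations: 62.0000·k + 12.0000·ln C = 32.6266;  12.0000·k + 4·ln C = 6.6101.
Solving (det = 104.0000): k = 0.49216, ln C = 0.17606.

k = 0.4922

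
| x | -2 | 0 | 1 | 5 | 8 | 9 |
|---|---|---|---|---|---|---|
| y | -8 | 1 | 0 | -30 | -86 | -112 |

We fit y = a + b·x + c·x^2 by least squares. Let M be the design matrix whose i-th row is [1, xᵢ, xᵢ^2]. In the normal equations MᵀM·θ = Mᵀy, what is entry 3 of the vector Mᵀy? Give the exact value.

-15358

Entry 3 ↔ basis x^2, so (Mᵀy)_{3} = Σᵢ (x^2)·yᵢ = (4)·(-8) + (0)·(1) + (1)·(0) + (25)·(-30) + (64)·(-86) + (81)·(-112) = -15358.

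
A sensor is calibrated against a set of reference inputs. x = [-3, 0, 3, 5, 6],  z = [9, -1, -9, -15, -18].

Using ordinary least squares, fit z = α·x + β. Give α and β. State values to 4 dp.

With design matrix M, MᵀM = [[79, 11]; [11, 5]] and Mᵀz = [-237, -34]ᵀ.
Determinant 79·5 − 11² = 274.
α = ((-237)·5 − 11·(-34))/274 = -811/274; β = (79·(-34) − 11·(-237))/274 = -79/274.

α = -2.9599, β = -0.2883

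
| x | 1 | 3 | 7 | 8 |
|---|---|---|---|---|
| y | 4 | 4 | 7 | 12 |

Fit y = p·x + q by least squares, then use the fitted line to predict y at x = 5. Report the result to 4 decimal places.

Normal-equation sums: Σx·x = 123, Σx = 19, Σ1 = 4.
And Σx·y = 161, Σy = 27.
So AᵀA·[p, q]ᵀ = Aᵀy: [[123, 19]; [19, 4]]·[p, q]ᵀ = [161, 27]ᵀ.
Determinant 123·4 − 19² = 131.
p = (161·4 − 19·27)/131 = 1; q = (123·27 − 19·161)/131 = 2.
At x = 5: ŷ = (1)·(5) + (2)·(1) = 7.

ŷ = 7.0000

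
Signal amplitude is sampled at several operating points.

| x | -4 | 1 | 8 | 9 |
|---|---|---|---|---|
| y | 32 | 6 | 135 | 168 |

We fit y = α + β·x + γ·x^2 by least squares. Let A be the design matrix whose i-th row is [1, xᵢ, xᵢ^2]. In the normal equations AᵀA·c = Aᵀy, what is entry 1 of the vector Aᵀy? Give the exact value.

341

Entry 1 ↔ basis 1, so (Aᵀy)_{1} = Σᵢ yᵢ = (1)·(32) + (1)·(6) + (1)·(135) + (1)·(168) = 341.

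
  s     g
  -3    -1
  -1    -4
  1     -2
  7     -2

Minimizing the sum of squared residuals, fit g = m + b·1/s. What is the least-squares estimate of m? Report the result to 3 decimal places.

m = -2.214

Normal-equation sums: Σ1 = 4, Σ1/s = -4/21, Σ1/s·1/s = 940/441.
For Aᵀg: Σg = -9, Σ1/s·g = 43/21.
Normal equations: [[4, -4/21]; [-4/21, 940/441]]·[m, b]ᵀ = [-9, 43/21]ᵀ.
Δ = 4·(940/441) − (-4/21)² = 416/49.
m = ((-9)·(940/441) − (-4/21)·(43/21))/(416/49) = -259/117; b = (4·(43/21) − (-4/21)·(-9))/(416/49) = 119/156.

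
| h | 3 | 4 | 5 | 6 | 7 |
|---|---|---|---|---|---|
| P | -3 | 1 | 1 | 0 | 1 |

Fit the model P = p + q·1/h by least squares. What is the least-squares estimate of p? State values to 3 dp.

Entries of XᵀX: Σ1 = 5, Σ1/h = 153/140, Σ1/h·1/h = 46181/176400.
Right-hand side: ΣP = 0, Σ1/h·P = -57/140.
XᵀX·[p, q]ᵀ = XᵀP becomes [[5, 153/140]; [153/140, 46181/176400]]·[p, q]ᵀ = [0, -57/140]ᵀ.
Δ = 5·(46181/176400) − (153/140)² = 1264/11025.
p = (0·(46181/176400) − (153/140)·(-57/140))/(1264/11025) = 78489/20224; q = (5·(-57/140) − (153/140)·0)/(1264/11025) = -89775/5056.

p = 3.881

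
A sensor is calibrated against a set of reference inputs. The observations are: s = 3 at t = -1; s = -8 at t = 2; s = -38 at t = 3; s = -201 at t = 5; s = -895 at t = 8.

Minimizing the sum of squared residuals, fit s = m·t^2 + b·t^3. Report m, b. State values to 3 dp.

m = 1.810, b = -1.974

The normal system AᵀA·[m, b]ᵀ = Aᵀs is [[4819, 36167]; [36167, 278563]]·[m, b]ᵀ = [-62676, -484458]ᵀ.
Eliminating b: 278563·(row 1) − 36167·(row 2) gives 34343208·m = 278563·(-62676) − 36167·(-484458) = 62177898, so m = 10362983/5723868.
Then b = ((-484458) − 36167·(10362983/5723868))/278563 = -11300035/5723868.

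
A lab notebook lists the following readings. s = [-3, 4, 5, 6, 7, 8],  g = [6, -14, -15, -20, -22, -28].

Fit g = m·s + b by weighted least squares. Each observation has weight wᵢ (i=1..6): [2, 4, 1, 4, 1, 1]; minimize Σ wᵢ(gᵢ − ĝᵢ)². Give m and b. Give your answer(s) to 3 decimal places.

m = -2.920, b = -2.409

From the data, Σwᵢ·s·s = 364, Σwᵢ·s = 54, Σwᵢ·1 = 13.
Moment sums: Σwᵢ·s·g = -1193, Σwᵢ·g = -189.
Δ = 364·13 − 54² = 1816.
m = ((-1193)·13 − 54·(-189))/1816 = -5303/1816; b = (364·(-189) − 54·(-1193))/1816 = -2187/908.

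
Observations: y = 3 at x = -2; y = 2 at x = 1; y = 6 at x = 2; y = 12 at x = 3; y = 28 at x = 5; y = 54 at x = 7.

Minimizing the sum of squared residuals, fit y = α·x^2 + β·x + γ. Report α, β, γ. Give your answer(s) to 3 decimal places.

The normal system MᵀM·[α, β, γ]ᵀ = Mᵀy is [[3140, 496, 92]; [496, 92, 16]; [92, 16, 6]]·[α, β, γ]ᵀ = [3492, 562, 105]ᵀ.
Solving the 3×3 system (Gaussian elimination) gives α = 8309/8430, β = 5969/8430, γ = 1401/2810.

α = 0.986, β = 0.708, γ = 0.499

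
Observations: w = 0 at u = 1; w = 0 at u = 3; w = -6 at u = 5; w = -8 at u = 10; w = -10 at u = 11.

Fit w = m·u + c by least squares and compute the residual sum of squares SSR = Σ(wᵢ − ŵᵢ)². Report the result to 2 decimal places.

From the data, Σu·u = 256, Σu = 30, Σ1 = 5.
And Σu·w = -220, Σw = -24.
Eliminating c: 5·(row 1) − 30·(row 2) gives 380·m = 5·(-220) − 30·(-24) = -380, so m = -1.
Then c = ((-24) − 30·(-1))/5 = 6/5.
Residuals: -1/5, 9/5, -11/5, 4/5, -1/5; SSR = 44/5.

SSR = 8.80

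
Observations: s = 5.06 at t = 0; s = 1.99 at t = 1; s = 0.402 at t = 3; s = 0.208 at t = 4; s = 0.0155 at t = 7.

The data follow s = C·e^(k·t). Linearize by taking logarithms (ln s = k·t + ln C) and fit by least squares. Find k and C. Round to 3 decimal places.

k = -0.816, C = 4.855

Let Y = ln s. Fitting Y = k·t + ln C by least squares:
Σt = 15.0000, Σ(t)² = 75.0000, Σln s = -4.3389, Σt·ln s = -37.4951.
Equations: 75.0000·k + 15.0000·ln C = -37.4951;  15.0000·k + 5·ln C = -4.3389.
Slope k = (n·Σt·ln s − Σt·Σln s)/(n·Σ(t)² − (Σt)²) = (5·-37.4951 − 15.0000·-4.3389)/150.0000 = -0.81594; ln C = (Σln s − k·Σt)/n = 1.58004, so C = exp(1.58004) = 4.85514.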